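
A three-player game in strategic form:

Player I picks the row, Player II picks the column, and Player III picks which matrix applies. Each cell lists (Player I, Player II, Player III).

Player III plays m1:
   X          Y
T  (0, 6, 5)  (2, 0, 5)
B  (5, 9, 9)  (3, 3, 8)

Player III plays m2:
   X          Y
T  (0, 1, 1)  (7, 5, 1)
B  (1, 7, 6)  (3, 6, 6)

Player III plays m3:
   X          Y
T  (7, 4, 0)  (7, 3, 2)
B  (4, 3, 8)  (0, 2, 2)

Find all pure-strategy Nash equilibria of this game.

Check each profile: it is a Nash equilibrium iff no player can strictly gain by switching unilaterally.
(T, X, m1): Player I can switch to B (0 → 5). Not NE.
(T, X, m2): Player I can switch to B (0 → 1). Not NE.
(T, X, m3): Player III can switch to m1 (0 → 5). Not NE.
(T, Y, m1): Player I can switch to B (2 → 3). Not NE.
(T, Y, m2): Player III can switch to m1 (1 → 5). Not NE.
(T, Y, m3): Player II can switch to X (3 → 4). Not NE.
(B, X, m1): Player I gets 5, best alternative 0; Player II gets 9, best alternative 3; Player III gets 9, best alternative 8. No profitable deviation — NE.
(B, X, m2): Player III can switch to m1 (6 → 9). Not NE.
(B, X, m3): Player I can switch to T (4 → 7). Not NE.
(B, Y, m1): Player II can switch to X (3 → 9). Not NE.
(B, Y, m2): Player I can switch to T (3 → 7). Not NE.
(B, Y, m3): Player I can switch to T (0 → 7). Not NE.

Pure NE: (B, X, m1)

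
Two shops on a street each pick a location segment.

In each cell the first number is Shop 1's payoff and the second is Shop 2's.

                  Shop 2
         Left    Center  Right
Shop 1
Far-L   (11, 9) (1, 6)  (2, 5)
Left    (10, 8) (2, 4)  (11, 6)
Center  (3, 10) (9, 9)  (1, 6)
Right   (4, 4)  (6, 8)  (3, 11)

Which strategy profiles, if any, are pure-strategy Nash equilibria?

Shop 1 against Left: payoffs 11, 10, 3, 4 → best response Far-L.
Shop 1 against Center: payoffs 1, 2, 9, 6 → best response Center.
Shop 1 against Right: payoffs 2, 11, 1, 3 → best response Left.
Shop 2 against Far-L: payoffs 9, 6, 5 → best response Left.
Shop 2 against Left: payoffs 8, 4, 6 → best response Left.
Shop 2 against Center: payoffs 10, 9, 6 → best response Left.
Shop 2 against Right: payoffs 4, 8, 11 → best response Right.
Mutual best responses: (Far-L, Left).

(Far-L, Left)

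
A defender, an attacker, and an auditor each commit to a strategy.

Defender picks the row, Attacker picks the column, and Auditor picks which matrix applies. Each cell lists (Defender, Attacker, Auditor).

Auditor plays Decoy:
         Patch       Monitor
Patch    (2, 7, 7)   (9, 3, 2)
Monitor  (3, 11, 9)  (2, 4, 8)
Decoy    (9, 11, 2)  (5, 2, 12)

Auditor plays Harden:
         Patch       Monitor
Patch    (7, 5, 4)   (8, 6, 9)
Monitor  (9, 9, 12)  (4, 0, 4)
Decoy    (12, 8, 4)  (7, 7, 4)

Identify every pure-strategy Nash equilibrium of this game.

The pure Nash equilibria are (Patch, Monitor, Harden); (Decoy, Patch, Harden).

For each player, find the best response to each opponent profile; mutual best responses are the pure NE.
Defender against (Patch, Decoy): payoffs 2, 3, 9 → best response Decoy.
Defender against (Patch, Harden): payoffs 7, 9, 12 → best response Decoy.
Defender against (Monitor, Decoy): payoffs 9, 2, 5 → best response Patch.
Defender against (Monitor, Harden): payoffs 8, 4, 7 → best response Patch.
Attacker against (Patch, Decoy): payoffs 7, 3 → best response Patch.
Attacker against (Patch, Harden): payoffs 5, 6 → best response Monitor.
Attacker against (Monitor, Decoy): payoffs 11, 4 → best response Patch.
Attacker against (Monitor, Harden): payoffs 9, 0 → best response Patch.
Attacker against (Decoy, Decoy): payoffs 11, 2 → best response Patch.
Attacker against (Decoy, Harden): payoffs 8, 7 → best response Patch.
Auditor against (Patch, Patch): payoffs 7, 4 → best response Decoy.
Auditor against (Patch, Monitor): payoffs 2, 9 → best response Harden.
Auditor against (Monitor, Patch): payoffs 9, 12 → best response Harden.
Auditor against (Monitor, Monitor): payoffs 8, 4 → best response Decoy.
Auditor against (Decoy, Patch): payoffs 2, 4 → best response Harden.
Auditor against (Decoy, Monitor): payoffs 12, 4 → best response Decoy.
Mutual best responses: (Patch, Monitor, Harden); (Decoy, Patch, Harden).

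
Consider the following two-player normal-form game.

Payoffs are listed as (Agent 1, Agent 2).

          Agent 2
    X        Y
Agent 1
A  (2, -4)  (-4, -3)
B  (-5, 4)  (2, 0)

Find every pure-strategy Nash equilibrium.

This game has no pure Nash equilibrium.

(A, X): Agent 2 can switch to Y (-4 → -3). Not NE.
(A, Y): Agent 1 can switch to B (-4 → 2). Not NE.
(B, X): Agent 1 can switch to A (-5 → 2). Not NE.
(B, Y): Agent 2 can switch to X (0 → 4). Not NE.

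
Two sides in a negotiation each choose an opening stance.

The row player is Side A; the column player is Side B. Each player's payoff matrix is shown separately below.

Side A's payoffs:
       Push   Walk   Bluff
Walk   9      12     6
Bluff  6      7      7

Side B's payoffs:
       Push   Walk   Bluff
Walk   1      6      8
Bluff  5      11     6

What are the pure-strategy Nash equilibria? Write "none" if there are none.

Side A against Push: payoffs 9, 6 → best response Walk.
Side A against Walk: payoffs 12, 7 → best response Walk.
Side A against Bluff: payoffs 6, 7 → best response Bluff.
Side B against Walk: payoffs 1, 6, 8 → best response Bluff.
Side B against Bluff: payoffs 5, 11, 6 → best response Walk.
No profile is a mutual best response for all players.

No pure-strategy Nash equilibrium.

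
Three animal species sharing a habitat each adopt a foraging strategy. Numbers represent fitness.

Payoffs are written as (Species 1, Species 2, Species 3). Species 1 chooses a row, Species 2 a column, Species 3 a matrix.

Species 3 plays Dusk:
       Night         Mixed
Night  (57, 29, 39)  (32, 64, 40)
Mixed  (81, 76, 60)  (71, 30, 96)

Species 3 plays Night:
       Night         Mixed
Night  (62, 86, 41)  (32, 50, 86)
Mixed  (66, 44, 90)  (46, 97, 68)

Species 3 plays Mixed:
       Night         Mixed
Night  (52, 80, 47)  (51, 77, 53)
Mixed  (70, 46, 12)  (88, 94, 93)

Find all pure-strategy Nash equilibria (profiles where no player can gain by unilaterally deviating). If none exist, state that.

There is no pure-strategy Nash equilibrium.

Species 1 against (Night, Dusk): payoffs 57, 81 → best response Mixed.
Species 1 against (Night, Night): payoffs 62, 66 → best response Mixed.
Species 1 against (Night, Mixed): payoffs 52, 70 → best response Mixed.
Species 1 against (Mixed, Dusk): payoffs 32, 71 → best response Mixed.
Species 1 against (Mixed, Night): payoffs 32, 46 → best response Mixed.
Species 1 against (Mixed, Mixed): payoffs 51, 88 → best response Mixed.
Species 2 against (Night, Dusk): payoffs 29, 64 → best response Mixed.
Species 2 against (Night, Night): payoffs 86, 50 → best response Night.
Species 2 against (Night, Mixed): payoffs 80, 77 → best response Night.
Species 2 against (Mixed, Dusk): payoffs 76, 30 → best response Night.
Species 2 against (Mixed, Night): payoffs 44, 97 → best response Mixed.
Species 2 against (Mixed, Mixed): payoffs 46, 94 → best response Mixed.
Species 3 against (Night, Night): payoffs 39, 41, 47 → best response Mixed.
Species 3 against (Night, Mixed): payoffs 40, 86, 53 → best response Night.
Species 3 against (Mixed, Night): payoffs 60, 90, 12 → best response Night.
Species 3 against (Mixed, Mixed): payoffs 96, 68, 93 → best response Dusk.
No profile is a mutual best response for all players.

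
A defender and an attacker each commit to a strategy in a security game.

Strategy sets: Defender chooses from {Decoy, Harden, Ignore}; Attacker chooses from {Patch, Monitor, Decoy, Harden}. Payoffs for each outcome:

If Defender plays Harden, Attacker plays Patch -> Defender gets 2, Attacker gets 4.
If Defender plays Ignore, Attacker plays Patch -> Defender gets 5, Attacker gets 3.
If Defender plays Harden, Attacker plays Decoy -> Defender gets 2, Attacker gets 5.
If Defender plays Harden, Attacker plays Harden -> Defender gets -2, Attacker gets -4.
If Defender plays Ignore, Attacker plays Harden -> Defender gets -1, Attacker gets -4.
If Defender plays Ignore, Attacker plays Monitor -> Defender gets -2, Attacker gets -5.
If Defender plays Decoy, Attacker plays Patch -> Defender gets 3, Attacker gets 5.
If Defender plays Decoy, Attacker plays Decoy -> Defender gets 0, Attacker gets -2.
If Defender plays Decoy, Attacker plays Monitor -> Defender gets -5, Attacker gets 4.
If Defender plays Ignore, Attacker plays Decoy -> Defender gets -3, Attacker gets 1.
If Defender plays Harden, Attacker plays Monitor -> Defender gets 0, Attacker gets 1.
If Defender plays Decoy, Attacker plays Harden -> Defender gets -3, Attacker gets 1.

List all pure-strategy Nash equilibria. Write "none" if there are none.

Defender against Patch: payoffs 3, 2, 5 → best response Ignore.
Defender against Monitor: payoffs -5, 0, -2 → best response Harden.
Defender against Decoy: payoffs 0, 2, -3 → best response Harden.
Defender against Harden: payoffs -3, -2, -1 → best response Ignore.
Attacker against Decoy: payoffs 5, 4, -2, 1 → best response Patch.
Attacker against Harden: payoffs 4, 1, 5, -4 → best response Decoy.
Attacker against Ignore: payoffs 3, -5, 1, -4 → best response Patch.
Mutual best responses: (Harden, Decoy); (Ignore, Patch).

(Harden, Decoy) and (Ignore, Patch)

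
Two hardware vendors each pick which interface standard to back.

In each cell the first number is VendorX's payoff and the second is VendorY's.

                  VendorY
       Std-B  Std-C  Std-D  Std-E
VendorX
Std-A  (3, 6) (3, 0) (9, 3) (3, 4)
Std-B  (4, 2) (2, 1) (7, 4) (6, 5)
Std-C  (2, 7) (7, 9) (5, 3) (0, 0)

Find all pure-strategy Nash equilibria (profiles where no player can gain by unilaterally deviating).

Pure-strategy Nash equilibria: (Std-B, Std-E) and (Std-C, Std-C)

VendorX against Std-B: payoffs 3, 4, 2 → best response Std-B.
VendorX against Std-C: payoffs 3, 2, 7 → best response Std-C.
VendorX against Std-D: payoffs 9, 7, 5 → best response Std-A.
VendorX against Std-E: payoffs 3, 6, 0 → best response Std-B.
VendorY against Std-A: payoffs 6, 0, 3, 4 → best response Std-B.
VendorY against Std-B: payoffs 2, 1, 4, 5 → best response Std-E.
VendorY against Std-C: payoffs 7, 9, 3, 0 → best response Std-C.
Mutual best responses: (Std-B, Std-E); (Std-C, Std-C).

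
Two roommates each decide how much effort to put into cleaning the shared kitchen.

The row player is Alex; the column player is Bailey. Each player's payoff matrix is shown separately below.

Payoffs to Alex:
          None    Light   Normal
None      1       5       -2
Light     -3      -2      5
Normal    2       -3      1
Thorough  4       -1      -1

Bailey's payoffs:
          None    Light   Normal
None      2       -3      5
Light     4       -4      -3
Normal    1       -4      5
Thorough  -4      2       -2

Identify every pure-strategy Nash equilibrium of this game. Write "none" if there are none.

(None, None): Alex can switch to Normal (1 → 2). Not NE.
(None, Light): Bailey can switch to None (-3 → 2). Not NE.
(None, Normal): Alex can switch to Light (-2 → 5). Not NE.
(Light, None): Alex can switch to None (-3 → 1). Not NE.
(Light, Light): Alex can switch to None (-2 → 5). Not NE.
(Light, Normal): Bailey can switch to None (-3 → 4). Not NE.
(Normal, None): Alex can switch to Thorough (2 → 4). Not NE.
(Normal, Light): Alex can switch to None (-3 → 5). Not NE.
(Normal, Normal): Alex can switch to Light (1 → 5). Not NE.
(Thorough, None): Bailey can switch to Light (-4 → 2). Not NE.
(Thorough, Light): Alex can switch to None (-1 → 5). Not NE.
(Thorough, Normal): Alex can switch to Light (-1 → 5). Not NE.

This game has no pure Nash equilibrium.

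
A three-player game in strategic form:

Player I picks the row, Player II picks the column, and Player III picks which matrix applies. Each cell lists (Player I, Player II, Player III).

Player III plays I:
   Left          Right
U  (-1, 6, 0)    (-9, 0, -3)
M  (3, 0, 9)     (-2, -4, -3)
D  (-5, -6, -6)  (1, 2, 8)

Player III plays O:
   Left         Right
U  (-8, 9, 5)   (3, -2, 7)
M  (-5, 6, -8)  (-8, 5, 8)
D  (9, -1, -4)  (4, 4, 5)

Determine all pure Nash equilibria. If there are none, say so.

Mark each player's best response to every combination of opponents' strategies; a profile where every player is best-responding is a pure Nash equilibrium.
Player I against (Left, I): payoffs -1, 3, -5 → best response M.
Player I against (Left, O): payoffs -8, -5, 9 → best response D.
Player I against (Right, I): payoffs -9, -2, 1 → best response D.
Player I against (Right, O): payoffs 3, -8, 4 → best response D.
Player II against (U, I): payoffs 6, 0 → best response Left.
Player II against (U, O): payoffs 9, -2 → best response Left.
Player II against (M, I): payoffs 0, -4 → best response Left.
Player II against (M, O): payoffs 6, 5 → best response Left.
Player II against (D, I): payoffs -6, 2 → best response Right.
Player II against (D, O): payoffs -1, 4 → best response Right.
Player III against (U, Left): payoffs 0, 5 → best response O.
Player III against (U, Right): payoffs -3, 7 → best response O.
Player III against (M, Left): payoffs 9, -8 → best response I.
Player III against (M, Right): payoffs -3, 8 → best response O.
Player III against (D, Left): payoffs -6, -4 → best response O.
Player III against (D, Right): payoffs 8, 5 → best response I.
Mutual best responses: (M, Left, I); (D, Right, I).

Pure-strategy Nash equilibria: (M, Left, I) and (D, Right, I)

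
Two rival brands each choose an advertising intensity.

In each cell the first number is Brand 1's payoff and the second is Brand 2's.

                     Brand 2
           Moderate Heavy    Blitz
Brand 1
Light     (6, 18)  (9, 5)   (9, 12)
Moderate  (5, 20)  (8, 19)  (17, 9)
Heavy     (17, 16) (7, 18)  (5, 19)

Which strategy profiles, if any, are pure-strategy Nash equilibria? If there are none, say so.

For each strategy profile, look for a profitable unilateral deviation.
(Light, Moderate): Brand 1 can switch to Heavy (6 → 17). Not NE.
(Light, Heavy): Brand 2 can switch to Moderate (5 → 18). Not NE.
(Light, Blitz): Brand 1 can switch to Moderate (9 → 17). Not NE.
(Moderate, Moderate): Brand 1 can switch to Light (5 → 6). Not NE.
(Moderate, Heavy): Brand 1 can switch to Light (8 → 9). Not NE.
(Moderate, Blitz): Brand 2 can switch to Moderate (9 → 20). Not NE.
(Heavy, Moderate): Brand 2 can switch to Heavy (16 → 18). Not NE.
(Heavy, Heavy): Brand 1 can switch to Light (7 → 9). Not NE.
(The remaining 1 profile has a profitable deviation by the same check.)

No pure-strategy Nash equilibrium.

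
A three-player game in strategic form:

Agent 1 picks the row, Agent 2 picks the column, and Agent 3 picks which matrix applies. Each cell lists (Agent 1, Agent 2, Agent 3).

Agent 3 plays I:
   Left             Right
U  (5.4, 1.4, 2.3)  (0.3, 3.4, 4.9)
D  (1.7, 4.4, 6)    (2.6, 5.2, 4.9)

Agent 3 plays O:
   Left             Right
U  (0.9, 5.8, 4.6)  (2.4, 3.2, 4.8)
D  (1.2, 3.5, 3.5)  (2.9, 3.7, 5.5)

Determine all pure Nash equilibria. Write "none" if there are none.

Pure NE: (D, Right, O)

(U, Left, I): Agent 2 can switch to Right (1.4 → 3.4). Not NE.
(U, Left, O): Agent 1 can switch to D (0.9 → 1.2). Not NE.
(U, Right, I): Agent 1 can switch to D (0.3 → 2.6). Not NE.
(U, Right, O): Agent 1 can switch to D (2.4 → 2.9). Not NE.
(D, Left, I): Agent 1 can switch to U (1.7 → 5.4). Not NE.
(D, Left, O): Agent 2 can switch to Right (3.5 → 3.7). Not NE.
(D, Right, I): Agent 3 can switch to O (4.9 → 5.5). Not NE.
(D, Right, O): Agent 1 gets 2.9, best alternative 2.4; Agent 2 gets 3.7, best alternative 3.5; Agent 3 gets 5.5, best alternative 4.9. No profitable deviation — NE.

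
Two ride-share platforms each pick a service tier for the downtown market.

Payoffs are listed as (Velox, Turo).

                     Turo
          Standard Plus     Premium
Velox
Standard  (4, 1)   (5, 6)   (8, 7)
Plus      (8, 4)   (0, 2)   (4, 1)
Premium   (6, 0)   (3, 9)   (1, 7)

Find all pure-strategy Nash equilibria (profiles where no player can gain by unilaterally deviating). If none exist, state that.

Velox against Standard: payoffs 4, 8, 6 → best response Plus.
Velox against Plus: payoffs 5, 0, 3 → best response Standard.
Velox against Premium: payoffs 8, 4, 1 → best response Standard.
Turo against Standard: payoffs 1, 6, 7 → best response Premium.
Turo against Plus: payoffs 4, 2, 1 → best response Standard.
Turo against Premium: payoffs 0, 9, 7 → best response Plus.
Mutual best responses: (Standard, Premium); (Plus, Standard).

Pure-strategy Nash equilibria: (Standard, Premium); (Plus, Standard)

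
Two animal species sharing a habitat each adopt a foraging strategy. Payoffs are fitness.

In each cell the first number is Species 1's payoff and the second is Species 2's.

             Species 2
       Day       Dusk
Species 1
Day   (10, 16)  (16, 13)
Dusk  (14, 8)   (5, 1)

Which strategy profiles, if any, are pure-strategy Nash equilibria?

(Dusk, Day)

(Day, Day): Species 1 can switch to Dusk (10 → 14). Not NE.
(Day, Dusk): Species 2 can switch to Day (13 → 16). Not NE.
(Dusk, Day): Species 1 gets 14, best alternative 10; Species 2 gets 8, best alternative 1. No profitable deviation — NE.
(Dusk, Dusk): Species 1 can switch to Day (5 → 16). Not NE.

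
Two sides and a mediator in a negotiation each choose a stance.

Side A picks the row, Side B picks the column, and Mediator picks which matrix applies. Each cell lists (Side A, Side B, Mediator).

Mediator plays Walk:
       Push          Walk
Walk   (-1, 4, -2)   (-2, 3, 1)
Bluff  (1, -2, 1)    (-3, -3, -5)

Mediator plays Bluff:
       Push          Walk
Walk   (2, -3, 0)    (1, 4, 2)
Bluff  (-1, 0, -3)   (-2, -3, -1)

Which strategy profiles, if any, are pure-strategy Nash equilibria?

(Walk, Push, Walk): Side A can switch to Bluff (-1 → 1). Not NE.
(Walk, Push, Bluff): Side B can switch to Walk (-3 → 4). Not NE.
(Walk, Walk, Walk): Side B can switch to Push (3 → 4). Not NE.
(Walk, Walk, Bluff): Side A gets 1, best alternative -2; Side B gets 4, best alternative -3; Mediator gets 2, best alternative 1. No profitable deviation — NE.
(Bluff, Push, Walk): Side A gets 1, best alternative -1; Side B gets -2, best alternative -3; Mediator gets 1, best alternative -3. No profitable deviation — NE.
(Bluff, Push, Bluff): Side A can switch to Walk (-1 → 2). Not NE.
(Bluff, Walk, Walk): Side A can switch to Walk (-3 → -2). Not NE.
(Bluff, Walk, Bluff): Side A can switch to Walk (-2 → 1). Not NE.

Pure-strategy Nash equilibria: (Walk, Walk, Bluff) and (Bluff, Push, Walk)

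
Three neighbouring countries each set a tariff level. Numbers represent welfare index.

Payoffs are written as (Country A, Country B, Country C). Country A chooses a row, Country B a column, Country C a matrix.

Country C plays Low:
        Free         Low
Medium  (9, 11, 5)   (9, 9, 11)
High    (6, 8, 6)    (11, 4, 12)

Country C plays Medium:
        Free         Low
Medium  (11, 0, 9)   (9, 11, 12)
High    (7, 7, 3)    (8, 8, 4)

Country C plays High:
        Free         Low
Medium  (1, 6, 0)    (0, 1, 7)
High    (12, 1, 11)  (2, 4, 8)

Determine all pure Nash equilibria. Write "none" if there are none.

Country A against (Free, Low): payoffs 9, 6 → best response Medium.
Country A against (Free, Medium): payoffs 11, 7 → best response Medium.
Country A against (Free, High): payoffs 1, 12 → best response High.
Country A against (Low, Low): payoffs 9, 11 → best response High.
Country A against (Low, Medium): payoffs 9, 8 → best response Medium.
Country A against (Low, High): payoffs 0, 2 → best response High.
Country B against (Medium, Low): payoffs 11, 9 → best response Free.
Country B against (Medium, Medium): payoffs 0, 11 → best response Low.
Country B against (Medium, High): payoffs 6, 1 → best response Free.
Country B against (High, Low): payoffs 8, 4 → best response Free.
Country B against (High, Medium): payoffs 7, 8 → best response Low.
Country B against (High, High): payoffs 1, 4 → best response Low.
Country C against (Medium, Free): payoffs 5, 9, 0 → best response Medium.
Country C against (Medium, Low): payoffs 11, 12, 7 → best response Medium.
Country C against (High, Free): payoffs 6, 3, 11 → best response High.
Country C against (High, Low): payoffs 12, 4, 8 → best response Low.
Mutual best responses: (Medium, Low, Medium).

(Medium, Low, Medium)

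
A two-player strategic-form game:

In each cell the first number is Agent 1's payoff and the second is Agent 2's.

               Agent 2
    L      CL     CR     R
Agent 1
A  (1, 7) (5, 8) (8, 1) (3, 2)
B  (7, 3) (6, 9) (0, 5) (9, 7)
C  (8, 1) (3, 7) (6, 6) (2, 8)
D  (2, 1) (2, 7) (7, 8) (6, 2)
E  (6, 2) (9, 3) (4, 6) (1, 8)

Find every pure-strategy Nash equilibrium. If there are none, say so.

This game has no pure Nash equilibrium.

Agent 1 against L: payoffs 1, 7, 8, 2, 6 → best response C.
Agent 1 against CL: payoffs 5, 6, 3, 2, 9 → best response E.
Agent 1 against CR: payoffs 8, 0, 6, 7, 4 → best response A.
Agent 1 against R: payoffs 3, 9, 2, 6, 1 → best response B.
Agent 2 against A: payoffs 7, 8, 1, 2 → best response CL.
Agent 2 against B: payoffs 3, 9, 5, 7 → best response CL.
Agent 2 against C: payoffs 1, 7, 6, 8 → best response R.
Agent 2 against D: payoffs 1, 7, 8, 2 → best response CR.
Agent 2 against E: payoffs 2, 3, 6, 8 → best response R.
No profile is a mutual best response for all players.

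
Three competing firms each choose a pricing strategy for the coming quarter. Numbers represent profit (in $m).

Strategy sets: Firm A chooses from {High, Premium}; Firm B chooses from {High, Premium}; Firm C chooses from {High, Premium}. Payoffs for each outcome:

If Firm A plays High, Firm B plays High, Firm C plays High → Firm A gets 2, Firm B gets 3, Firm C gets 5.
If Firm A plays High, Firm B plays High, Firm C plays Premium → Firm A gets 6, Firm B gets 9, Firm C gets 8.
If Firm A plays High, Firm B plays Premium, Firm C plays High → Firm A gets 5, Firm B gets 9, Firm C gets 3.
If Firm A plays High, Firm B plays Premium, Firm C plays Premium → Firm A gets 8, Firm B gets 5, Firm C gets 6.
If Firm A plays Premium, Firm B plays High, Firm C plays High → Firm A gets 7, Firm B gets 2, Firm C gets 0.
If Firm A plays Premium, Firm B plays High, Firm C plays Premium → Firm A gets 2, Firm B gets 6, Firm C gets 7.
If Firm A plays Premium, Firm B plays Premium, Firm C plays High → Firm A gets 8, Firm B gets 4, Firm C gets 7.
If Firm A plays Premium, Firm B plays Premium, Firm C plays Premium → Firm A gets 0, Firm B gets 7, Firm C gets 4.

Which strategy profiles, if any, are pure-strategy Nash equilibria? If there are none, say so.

(High, High, Premium), (Premium, Premium, High)

Firm A against (High, High): payoffs 2, 7 → best response Premium.
Firm A against (High, Premium): payoffs 6, 2 → best response High.
Firm A against (Premium, High): payoffs 5, 8 → best response Premium.
Firm A against (Premium, Premium): payoffs 8, 0 → best response High.
Firm B against (High, High): payoffs 3, 9 → best response Premium.
Firm B against (High, Premium): payoffs 9, 5 → best response High.
Firm B against (Premium, High): payoffs 2, 4 → best response Premium.
Firm B against (Premium, Premium): payoffs 6, 7 → best response Premium.
Firm C against (High, High): payoffs 5, 8 → best response Premium.
Firm C against (High, Premium): payoffs 3, 6 → best response Premium.
Firm C against (Premium, High): payoffs 0, 7 → best response Premium.
Firm C against (Premium, Premium): payoffs 7, 4 → best response High.
Mutual best responses: (High, High, Premium); (Premium, Premium, High).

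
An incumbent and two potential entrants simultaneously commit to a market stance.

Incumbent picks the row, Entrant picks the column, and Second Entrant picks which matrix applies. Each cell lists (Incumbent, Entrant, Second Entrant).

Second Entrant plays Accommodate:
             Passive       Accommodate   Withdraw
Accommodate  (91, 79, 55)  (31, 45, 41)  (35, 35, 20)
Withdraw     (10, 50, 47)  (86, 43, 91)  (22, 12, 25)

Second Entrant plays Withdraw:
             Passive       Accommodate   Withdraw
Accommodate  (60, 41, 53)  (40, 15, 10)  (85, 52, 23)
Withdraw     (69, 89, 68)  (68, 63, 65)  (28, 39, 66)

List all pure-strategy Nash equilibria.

Mark each player's best response to every combination of opponents' strategies; a profile where every player is best-responding is a pure Nash equilibrium.
Incumbent against (Passive, Accommodate): payoffs 91, 10 → best response Accommodate.
Incumbent against (Passive, Withdraw): payoffs 60, 69 → best response Withdraw.
Incumbent against (Accommodate, Accommodate): payoffs 31, 86 → best response Withdraw.
Incumbent against (Accommodate, Withdraw): payoffs 40, 68 → best response Withdraw.
Incumbent against (Withdraw, Accommodate): payoffs 35, 22 → best response Accommodate.
Incumbent against (Withdraw, Withdraw): payoffs 85, 28 → best response Accommodate.
Entrant against (Accommodate, Accommodate): payoffs 79, 45, 35 → best response Passive.
Entrant against (Accommodate, Withdraw): payoffs 41, 15, 52 → best response Withdraw.
Entrant against (Withdraw, Accommodate): payoffs 50, 43, 12 → best response Passive.
Entrant against (Withdraw, Withdraw): payoffs 89, 63, 39 → best response Passive.
Second Entrant against (Accommodate, Passive): payoffs 55, 53 → best response Accommodate.
Second Entrant against (Accommodate, Accommodate): payoffs 41, 10 → best response Accommodate.
Second Entrant against (Accommodate, Withdraw): payoffs 20, 23 → best response Withdraw.
Second Entrant against (Withdraw, Passive): payoffs 47, 68 → best response Withdraw.
Second Entrant against (Withdraw, Accommodate): payoffs 91, 65 → best response Accommodate.
Second Entrant against (Withdraw, Withdraw): payoffs 25, 66 → best response Withdraw.
Mutual best responses: (Accommodate, Passive, Accommodate); (Accommodate, Withdraw, Withdraw); (Withdraw, Passive, Withdraw).

(Accommodate, Passive, Accommodate); (Accommodate, Withdraw, Withdraw); (Withdraw, Passive, Withdraw)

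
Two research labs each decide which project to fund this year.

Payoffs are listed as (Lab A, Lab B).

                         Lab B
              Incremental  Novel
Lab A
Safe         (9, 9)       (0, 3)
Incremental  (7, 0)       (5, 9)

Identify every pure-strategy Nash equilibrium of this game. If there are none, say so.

(Safe, Incremental) and (Incremental, Novel)

Mark each player's best response to every combination of opponents' strategies; a profile where every player is best-responding is a pure Nash equilibrium.
Lab A against Incremental: payoffs 9, 7 → best response Safe.
Lab A against Novel: payoffs 0, 5 → best response Incremental.
Lab B against Safe: payoffs 9, 3 → best response Incremental.
Lab B against Incremental: payoffs 0, 9 → best response Novel.
Mutual best responses: (Safe, Incremental); (Incremental, Novel).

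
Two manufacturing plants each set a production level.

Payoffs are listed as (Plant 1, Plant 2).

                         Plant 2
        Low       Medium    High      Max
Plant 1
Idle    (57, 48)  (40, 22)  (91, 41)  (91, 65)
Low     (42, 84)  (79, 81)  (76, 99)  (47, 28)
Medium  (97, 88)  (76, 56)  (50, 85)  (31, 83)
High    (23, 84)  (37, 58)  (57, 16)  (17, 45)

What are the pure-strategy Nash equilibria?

Pure-strategy Nash equilibria: (Idle, Max); (Medium, Low)

Plant 1 against Low: payoffs 57, 42, 97, 23 → best response Medium.
Plant 1 against Medium: payoffs 40, 79, 76, 37 → best response Low.
Plant 1 against High: payoffs 91, 76, 50, 57 → best response Idle.
Plant 1 against Max: payoffs 91, 47, 31, 17 → best response Idle.
Plant 2 against Idle: payoffs 48, 22, 41, 65 → best response Max.
Plant 2 against Low: payoffs 84, 81, 99, 28 → best response High.
Plant 2 against Medium: payoffs 88, 56, 85, 83 → best response Low.
Plant 2 against High: payoffs 84, 58, 16, 45 → best response Low.
Mutual best responses: (Idle, Max); (Medium, Low).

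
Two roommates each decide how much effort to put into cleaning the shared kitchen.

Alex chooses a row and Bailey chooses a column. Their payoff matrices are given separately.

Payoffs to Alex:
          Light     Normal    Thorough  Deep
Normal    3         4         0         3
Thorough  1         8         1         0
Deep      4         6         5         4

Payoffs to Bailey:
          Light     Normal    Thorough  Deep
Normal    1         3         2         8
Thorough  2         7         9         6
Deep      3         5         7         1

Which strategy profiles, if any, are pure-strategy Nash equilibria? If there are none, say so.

(Deep, Thorough)

(Normal, Light): Alex can switch to Deep (3 → 4). Not NE.
(Normal, Normal): Alex can switch to Thorough (4 → 8). Not NE.
(Normal, Thorough): Alex can switch to Thorough (0 → 1). Not NE.
(Normal, Deep): Alex can switch to Deep (3 → 4). Not NE.
(Thorough, Light): Alex can switch to Normal (1 → 3). Not NE.
(Thorough, Normal): Bailey can switch to Thorough (7 → 9). Not NE.
(Deep, Thorough): Alex gets 5, best alternative 1; Bailey gets 7, best alternative 5. No profitable deviation — NE.
(The remaining 5 profiles each have a profitable deviation by the same check.)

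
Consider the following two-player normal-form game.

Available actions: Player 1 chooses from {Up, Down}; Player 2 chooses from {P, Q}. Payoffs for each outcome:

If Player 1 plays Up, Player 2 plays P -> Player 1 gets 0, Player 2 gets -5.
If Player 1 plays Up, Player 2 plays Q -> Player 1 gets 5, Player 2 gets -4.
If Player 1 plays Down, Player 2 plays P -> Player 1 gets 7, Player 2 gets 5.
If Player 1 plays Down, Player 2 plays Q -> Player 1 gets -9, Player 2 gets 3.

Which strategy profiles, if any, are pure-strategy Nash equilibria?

(Up, Q), (Down, P)

Player 1 against P: payoffs 0, 7 → best response Down.
Player 1 against Q: payoffs 5, -9 → best response Up.
Player 2 against Up: payoffs -5, -4 → best response Q.
Player 2 against Down: payoffs 5, 3 → best response P.
Mutual best responses: (Up, Q); (Down, P).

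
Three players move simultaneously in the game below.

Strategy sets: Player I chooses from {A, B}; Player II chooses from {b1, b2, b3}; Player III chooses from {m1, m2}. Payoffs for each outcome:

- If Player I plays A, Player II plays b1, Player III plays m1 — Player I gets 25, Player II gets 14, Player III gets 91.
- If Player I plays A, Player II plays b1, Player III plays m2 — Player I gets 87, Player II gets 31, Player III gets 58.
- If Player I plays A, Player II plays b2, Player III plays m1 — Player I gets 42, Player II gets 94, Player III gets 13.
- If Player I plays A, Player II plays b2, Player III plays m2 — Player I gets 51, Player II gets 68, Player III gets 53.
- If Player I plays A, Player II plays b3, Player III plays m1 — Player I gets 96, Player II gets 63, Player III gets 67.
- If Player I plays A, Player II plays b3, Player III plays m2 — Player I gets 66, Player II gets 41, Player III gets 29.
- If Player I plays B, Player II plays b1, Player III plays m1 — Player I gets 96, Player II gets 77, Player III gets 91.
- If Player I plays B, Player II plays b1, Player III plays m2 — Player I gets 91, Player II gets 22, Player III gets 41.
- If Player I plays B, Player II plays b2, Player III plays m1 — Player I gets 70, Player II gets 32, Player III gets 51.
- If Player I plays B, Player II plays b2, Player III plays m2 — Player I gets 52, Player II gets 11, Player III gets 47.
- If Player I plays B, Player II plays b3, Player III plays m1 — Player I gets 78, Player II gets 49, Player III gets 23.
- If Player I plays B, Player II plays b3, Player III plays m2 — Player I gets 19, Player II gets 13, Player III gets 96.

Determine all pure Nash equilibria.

Player I against (b1, m1): payoffs 25, 96 → best response B.
Player I against (b1, m2): payoffs 87, 91 → best response B.
Player I against (b2, m1): payoffs 42, 70 → best response B.
Player I against (b2, m2): payoffs 51, 52 → best response B.
Player I against (b3, m1): payoffs 96, 78 → best response A.
Player I against (b3, m2): payoffs 66, 19 → best response A.
Player II against (A, m1): payoffs 14, 94, 63 → best response b2.
Player II against (A, m2): payoffs 31, 68, 41 → best response b2.
Player II against (B, m1): payoffs 77, 32, 49 → best response b1.
Player II against (B, m2): payoffs 22, 11, 13 → best response b1.
Player III against (A, b1): payoffs 91, 58 → best response m1.
Player III against (A, b2): payoffs 13, 53 → best response m2.
Player III against (A, b3): payoffs 67, 29 → best response m1.
Player III against (B, b1): payoffs 91, 41 → best response m1.
Player III against (B, b2): payoffs 51, 47 → best response m1.
Player III against (B, b3): payoffs 23, 96 → best response m2.
Mutual best responses: (B, b1, m1).

(B, b1, m1)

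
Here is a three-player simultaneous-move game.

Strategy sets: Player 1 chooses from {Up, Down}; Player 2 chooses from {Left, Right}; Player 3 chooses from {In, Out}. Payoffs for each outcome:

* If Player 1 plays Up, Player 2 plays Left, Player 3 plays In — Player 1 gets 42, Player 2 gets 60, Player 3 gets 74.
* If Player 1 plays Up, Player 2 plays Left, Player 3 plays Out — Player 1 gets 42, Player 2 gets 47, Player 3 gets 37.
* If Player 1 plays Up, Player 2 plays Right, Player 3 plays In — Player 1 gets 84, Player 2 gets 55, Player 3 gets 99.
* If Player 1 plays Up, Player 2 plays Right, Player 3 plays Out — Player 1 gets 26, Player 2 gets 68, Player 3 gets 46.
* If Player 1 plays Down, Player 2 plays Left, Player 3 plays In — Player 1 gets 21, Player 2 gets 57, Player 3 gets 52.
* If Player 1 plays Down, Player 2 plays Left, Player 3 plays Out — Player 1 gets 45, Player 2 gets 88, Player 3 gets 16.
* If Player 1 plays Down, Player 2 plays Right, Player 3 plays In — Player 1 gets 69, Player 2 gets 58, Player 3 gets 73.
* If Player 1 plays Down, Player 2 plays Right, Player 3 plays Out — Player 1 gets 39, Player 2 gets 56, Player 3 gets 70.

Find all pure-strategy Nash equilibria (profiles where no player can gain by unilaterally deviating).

The unique pure-strategy Nash equilibrium is (Up, Left, In).

For each strategy profile, look for a profitable unilateral deviation.
(Up, Left, In): Player 1 gets 42, best alternative 21; Player 2 gets 60, best alternative 55; Player 3 gets 74, best alternative 37. No profitable deviation — NE.
(Up, Left, Out): Player 1 can switch to Down (42 → 45). Not NE.
(Up, Right, In): Player 2 can switch to Left (55 → 60). Not NE.
(Up, Right, Out): Player 1 can switch to Down (26 → 39). Not NE.
(Down, Left, In): Player 1 can switch to Up (21 → 42). Not NE.
(Down, Left, Out): Player 3 can switch to In (16 → 52). Not NE.
(Down, Right, In): Player 1 can switch to Up (69 → 84). Not NE.
(The remaining 1 profile has a profitable deviation by the same check.)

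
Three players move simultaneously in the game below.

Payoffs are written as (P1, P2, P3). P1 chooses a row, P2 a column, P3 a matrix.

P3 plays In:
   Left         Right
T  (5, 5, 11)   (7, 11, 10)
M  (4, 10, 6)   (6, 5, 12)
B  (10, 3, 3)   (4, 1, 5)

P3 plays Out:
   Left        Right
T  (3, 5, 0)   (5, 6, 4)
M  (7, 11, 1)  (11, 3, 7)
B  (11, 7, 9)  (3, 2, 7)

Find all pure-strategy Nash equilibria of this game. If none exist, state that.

Pure-strategy Nash equilibria: (T, Right, In); (B, Left, Out)

P1 against (Left, In): payoffs 5, 4, 10 → best response B.
P1 against (Left, Out): payoffs 3, 7, 11 → best response B.
P1 against (Right, In): payoffs 7, 6, 4 → best response T.
P1 against (Right, Out): payoffs 5, 11, 3 → best response M.
P2 against (T, In): payoffs 5, 11 → best response Right.
P2 against (T, Out): payoffs 5, 6 → best response Right.
P2 against (M, In): payoffs 10, 5 → best response Left.
P2 against (M, Out): payoffs 11, 3 → best response Left.
P2 against (B, In): payoffs 3, 1 → best response Left.
P2 against (B, Out): payoffs 7, 2 → best response Left.
P3 against (T, Left): payoffs 11, 0 → best response In.
P3 against (T, Right): payoffs 10, 4 → best response In.
P3 against (M, Left): payoffs 6, 1 → best response In.
P3 against (M, Right): payoffs 12, 7 → best response In.
P3 against (B, Left): payoffs 3, 9 → best response Out.
P3 against (B, Right): payoffs 5, 7 → best response Out.
Mutual best responses: (T, Right, In); (B, Left, Out).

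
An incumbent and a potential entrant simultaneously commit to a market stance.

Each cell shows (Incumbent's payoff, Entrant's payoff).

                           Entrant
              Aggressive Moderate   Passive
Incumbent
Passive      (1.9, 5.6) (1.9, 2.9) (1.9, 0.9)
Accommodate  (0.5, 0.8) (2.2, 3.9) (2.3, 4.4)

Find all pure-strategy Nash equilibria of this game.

For each player, find the best response to each opponent profile; mutual best responses are the pure NE.
Incumbent against Aggressive: payoffs 1.9, 0.5 → best response Passive.
Incumbent against Moderate: payoffs 1.9, 2.2 → best response Accommodate.
Incumbent against Passive: payoffs 1.9, 2.3 → best response Accommodate.
Entrant against Passive: payoffs 5.6, 2.9, 0.9 → best response Aggressive.
Entrant against Accommodate: payoffs 0.8, 3.9, 4.4 → best response Passive.
Mutual best responses: (Passive, Aggressive); (Accommodate, Passive).

Pure-strategy Nash equilibria: (Passive, Aggressive), (Accommodate, Passive)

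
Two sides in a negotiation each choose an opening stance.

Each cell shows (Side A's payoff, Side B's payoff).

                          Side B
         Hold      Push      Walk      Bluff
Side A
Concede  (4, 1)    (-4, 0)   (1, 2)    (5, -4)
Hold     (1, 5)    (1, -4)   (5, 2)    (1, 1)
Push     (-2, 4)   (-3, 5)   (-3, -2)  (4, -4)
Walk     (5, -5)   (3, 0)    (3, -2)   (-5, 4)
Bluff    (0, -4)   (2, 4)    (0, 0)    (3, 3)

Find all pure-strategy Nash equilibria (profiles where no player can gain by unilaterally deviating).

For each player, find the best response to each opponent profile; mutual best responses are the pure NE.
Side A against Hold: payoffs 4, 1, -2, 5, 0 → best response Walk.
Side A against Push: payoffs -4, 1, -3, 3, 2 → best response Walk.
Side A against Walk: payoffs 1, 5, -3, 3, 0 → best response Hold.
Side A against Bluff: payoffs 5, 1, 4, -5, 3 → best response Concede.
Side B against Concede: payoffs 1, 0, 2, -4 → best response Walk.
Side B against Hold: payoffs 5, -4, 2, 1 → best response Hold.
Side B against Push: payoffs 4, 5, -2, -4 → best response Push.
Side B against Walk: payoffs -5, 0, -2, 4 → best response Bluff.
Side B against Bluff: payoffs -4, 4, 0, 3 → best response Push.
No profile is a mutual best response for all players.

This game has no pure Nash equilibrium.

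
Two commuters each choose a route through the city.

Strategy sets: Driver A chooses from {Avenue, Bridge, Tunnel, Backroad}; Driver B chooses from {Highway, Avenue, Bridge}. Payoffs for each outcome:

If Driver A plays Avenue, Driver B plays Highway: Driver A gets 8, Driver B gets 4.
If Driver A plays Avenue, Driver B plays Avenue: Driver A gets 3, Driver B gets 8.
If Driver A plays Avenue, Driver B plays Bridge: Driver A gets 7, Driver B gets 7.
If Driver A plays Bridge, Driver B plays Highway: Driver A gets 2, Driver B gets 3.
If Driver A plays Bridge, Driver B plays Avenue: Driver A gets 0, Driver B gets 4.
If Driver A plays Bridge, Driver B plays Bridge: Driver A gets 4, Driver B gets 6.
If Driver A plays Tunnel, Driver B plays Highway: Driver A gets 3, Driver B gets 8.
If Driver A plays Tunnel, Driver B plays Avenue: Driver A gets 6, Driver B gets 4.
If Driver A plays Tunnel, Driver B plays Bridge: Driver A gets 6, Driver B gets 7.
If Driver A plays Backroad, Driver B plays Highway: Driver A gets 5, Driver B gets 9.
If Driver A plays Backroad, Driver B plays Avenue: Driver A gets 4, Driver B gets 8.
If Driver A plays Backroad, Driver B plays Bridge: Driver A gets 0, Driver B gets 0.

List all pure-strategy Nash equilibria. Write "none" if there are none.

(Avenue, Highway): Driver B can switch to Avenue (4 → 8). Not NE.
(Avenue, Avenue): Driver A can switch to Tunnel (3 → 6). Not NE.
(Avenue, Bridge): Driver B can switch to Avenue (7 → 8). Not NE.
(Bridge, Highway): Driver A can switch to Avenue (2 → 8). Not NE.
(Bridge, Avenue): Driver A can switch to Avenue (0 → 3). Not NE.
(Bridge, Bridge): Driver A can switch to Avenue (4 → 7). Not NE.
(Tunnel, Highway): Driver A can switch to Avenue (3 → 8). Not NE.
(Tunnel, Avenue): Driver B can switch to Highway (4 → 8). Not NE.
(The remaining 4 profiles each have a profitable deviation by the same check.)

none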